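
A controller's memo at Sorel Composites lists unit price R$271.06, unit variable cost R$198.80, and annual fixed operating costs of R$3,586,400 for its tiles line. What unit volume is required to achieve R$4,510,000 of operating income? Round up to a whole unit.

112,046 tiles

Contribution margin per unit = R$271.06 − R$198.80 = R$72.26.
Units = (FC + target) / CM = (R$3,586,400 + R$4,510,000) / R$72.26 = 112,045.39, so 112,046 tiles.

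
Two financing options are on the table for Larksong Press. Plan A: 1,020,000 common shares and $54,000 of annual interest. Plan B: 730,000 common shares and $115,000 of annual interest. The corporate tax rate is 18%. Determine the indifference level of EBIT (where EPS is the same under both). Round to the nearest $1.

$268,552

Set EPS_A = EPS_B: (EBIT − $54,000)(1 − 0.18) ÷ 1,020,000 = (EBIT − $115,000)(1 − 0.18) ÷ 730,000.
Cancelling (1 − t) and cross-multiplying: 730,000·(EBIT − 54,000) = 1,020,000·(EBIT − 115,000).
Solving, EBIT = (115,000·1,020,000 − 54,000·730,000) / (1,020,000 − 730,000) = 77,880,000,000 / 290,000 = 268,551.72.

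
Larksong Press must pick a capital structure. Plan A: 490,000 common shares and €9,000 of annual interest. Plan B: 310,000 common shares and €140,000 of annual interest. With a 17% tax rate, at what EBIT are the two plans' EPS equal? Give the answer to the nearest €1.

At indifference, (EBIT − 9,000)(1 − t)/490,000 = (EBIT − 140,000)(1 − t)/310,000.
The (1 − t) factor cancels: (EBIT − 9,000) × 310,000 = (EBIT − 140,000) × 490,000.
Solving, EBIT = (140,000·490,000 − 9,000·310,000) / (490,000 − 310,000) = 65,810,000,000 / 180,000 = 365,611.11.

€365,611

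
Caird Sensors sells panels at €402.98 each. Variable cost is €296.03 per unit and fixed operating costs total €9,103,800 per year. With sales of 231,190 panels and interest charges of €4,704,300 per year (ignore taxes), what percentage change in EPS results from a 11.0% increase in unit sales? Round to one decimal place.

Contribution at this volume is 231,190 × €106.95 = €24,725,770.50.
Subtracting fixed costs: EBIT = €24,725,770.50 − €9,103,800 = €15,621,970.50.
Interest = €4,704,300.00, so EBIT − I = €10,917,670.50.
DCL = total CM / (EBIT − I) = €24,725,770.50 / €10,917,670.50 = 2.2647.
EPS therefore changes by 2.2647 × (+11.0%) = +24.9%.

+24.9%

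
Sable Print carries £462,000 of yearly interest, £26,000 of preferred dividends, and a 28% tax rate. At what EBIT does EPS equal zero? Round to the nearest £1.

Grossing the preferred dividend up to pre-tax terms: £26,000 / (1 − 0.28) = £36,111.11.
EPS = 0 when EBIT covers interest plus the pre-tax preferred burden: £462,000 + £36,111.11 = £498,111.11.

£498,111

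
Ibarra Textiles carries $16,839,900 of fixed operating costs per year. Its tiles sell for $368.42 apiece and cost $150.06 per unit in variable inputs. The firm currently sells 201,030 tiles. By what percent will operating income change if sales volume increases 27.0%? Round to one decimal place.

Total contribution margin = 201,030 × $218.36 = $43,896,910.80.
Subtracting fixed costs: EBIT = $43,896,910.80 − $16,839,900 = $27,057,010.80.
Degree of operating leverage = $43,896,910.80 / $27,057,010.80 = 1.6224.
So EBIT moves 1.6224 × (+27.0%) = +43.8%.

+43.8%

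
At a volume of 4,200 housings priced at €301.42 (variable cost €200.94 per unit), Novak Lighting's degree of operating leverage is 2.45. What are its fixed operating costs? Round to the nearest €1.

€249,765

At 4,200 units, contribution = 4,200 × €100.48 = €422,016.00.
Since DOL = CM ÷ EBIT, EBIT = €422,016.00 ÷ 2.45 = €172,251.43.
Fixed costs = CM − EBIT = €422,016.00 − €172,251.43 = €249,765.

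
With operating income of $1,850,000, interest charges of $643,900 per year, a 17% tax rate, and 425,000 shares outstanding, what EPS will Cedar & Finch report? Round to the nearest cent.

Pre-tax income = $1,850,000 − $643,900.00 = $1,206,100.00.
Net income = $1,206,100.00 × (1 − 0.17) = $1,001,063.00.
EPS = $1,001,063.00 ÷ 425,000 = $2.36.

$2.36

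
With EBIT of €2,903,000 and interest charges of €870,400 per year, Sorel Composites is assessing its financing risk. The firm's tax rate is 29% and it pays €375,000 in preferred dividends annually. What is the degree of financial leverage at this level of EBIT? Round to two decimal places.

Interest = €870,400.00.
Pre-tax preferred-dividend burden = €375,000 ÷ (1 − 0.29) = €528,169.01.
DFL = EBIT ÷ [EBIT − I − D_p/(1−t)] = €2,903,000 ÷ [€2,903,000 − €870,400.00 − €528,169.01] = €2,903,000 ÷ €1,504,430.99 = 1.9296.

1.93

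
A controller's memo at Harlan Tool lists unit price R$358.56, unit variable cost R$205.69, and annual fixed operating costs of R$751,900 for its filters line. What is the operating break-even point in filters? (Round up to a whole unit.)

4,919 filters

Each unit contributes R$358.56 − R$205.69 = R$152.87.
Break-even volume = fixed costs ÷ CM per unit = R$751,900 ÷ R$152.87 = 4,918.56, so 4,919 filters.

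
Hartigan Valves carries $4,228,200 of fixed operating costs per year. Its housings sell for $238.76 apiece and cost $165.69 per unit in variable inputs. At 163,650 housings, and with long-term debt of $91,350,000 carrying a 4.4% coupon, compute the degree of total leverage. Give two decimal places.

3.22

Contribution at this volume is 163,650 × $73.07 = $11,957,905.50.
Operating income = contribution − fixed costs = $11,957,905.50 − $4,228,200 = $7,729,705.50. Interest = $4,019,400.00.
DOL = $11,957,905.50 ÷ $7,729,705.50 = 1.5470; DFL = $7,729,705.50 ÷ $3,710,305.50 = 2.0833.
DCL = DOL × DFL = 1.5470 × 2.0833 = 3.2229.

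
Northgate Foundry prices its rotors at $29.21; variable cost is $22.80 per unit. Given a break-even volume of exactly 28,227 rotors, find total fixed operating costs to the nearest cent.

$180,935.07

Unit CM = price − variable cost = $29.21 − $22.80 = $6.41.
Fixed costs = break-even units × CM = 28,227 × $6.41 = $180,935.07.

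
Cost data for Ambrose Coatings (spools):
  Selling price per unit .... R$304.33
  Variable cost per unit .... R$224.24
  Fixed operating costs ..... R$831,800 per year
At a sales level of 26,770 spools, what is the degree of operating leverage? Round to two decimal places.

1.63

Total contribution margin = 26,770 × R$80.09 = R$2,144,009.30.
Subtracting fixed costs: EBIT = R$2,144,009.30 − R$831,800 = R$1,312,209.30.
Degree of operating leverage = R$2,144,009.30 / R$1,312,209.30 = 1.6339.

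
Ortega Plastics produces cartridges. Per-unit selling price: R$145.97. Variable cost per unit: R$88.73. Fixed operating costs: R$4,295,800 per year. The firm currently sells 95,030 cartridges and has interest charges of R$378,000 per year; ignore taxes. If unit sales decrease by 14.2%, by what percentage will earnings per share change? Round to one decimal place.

Contribution at this volume is 95,030 × R$57.24 = R$5,439,517.20.
Subtracting fixed costs: EBIT = R$5,439,517.20 − R$4,295,800 = R$1,143,717.20.
Interest = R$378,000.00, so EBIT − I = R$765,717.20.
Degree of combined leverage = contribution ÷ (EBIT − I) = R$5,439,517.20 ÷ R$765,717.20 = 7.1038.
EPS therefore changes by 7.1038 × (-14.2%) = -100.9%.

-100.9%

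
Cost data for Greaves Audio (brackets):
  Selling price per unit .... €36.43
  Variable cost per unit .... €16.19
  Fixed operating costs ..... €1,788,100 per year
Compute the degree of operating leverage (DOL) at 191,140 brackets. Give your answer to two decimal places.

Contribution at this volume is 191,140 × €20.24 = €3,868,673.60.
EBIT = €3,868,673.60 − €1,788,100 = €2,080,573.60.
So DOL = total CM / EBIT = €3,868,673.60 / €2,080,573.60 = 1.8594.

1.86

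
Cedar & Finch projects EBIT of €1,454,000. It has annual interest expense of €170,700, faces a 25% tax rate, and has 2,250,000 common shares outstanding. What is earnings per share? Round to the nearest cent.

Interest = €170,700.00, so EBT = €1,454,000 − €170,700.00 = €1,283,300.00.
After tax at 25%: net income = €1,283,300.00 × 0.75 = €962,475.00.
Per share: €962,475.00 / 2,250,000 shares = €0.43.

€0.43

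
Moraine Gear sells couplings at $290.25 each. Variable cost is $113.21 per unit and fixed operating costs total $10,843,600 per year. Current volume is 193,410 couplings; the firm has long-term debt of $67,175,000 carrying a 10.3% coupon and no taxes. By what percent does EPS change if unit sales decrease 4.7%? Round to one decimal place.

At 193,410 units, contribution = 193,410 × $177.04 = $34,241,306.40.
Subtracting fixed costs: EBIT = $34,241,306.40 − $10,843,600 = $23,397,706.40.
Interest = $6,919,025.00, so EBIT − I = $16,478,681.40.
DCL = total CM / (EBIT − I) = $34,241,306.40 / $16,478,681.40 = 2.0779.
EPS therefore changes by 2.0779 × (-4.7%) = -9.8%.

-9.8%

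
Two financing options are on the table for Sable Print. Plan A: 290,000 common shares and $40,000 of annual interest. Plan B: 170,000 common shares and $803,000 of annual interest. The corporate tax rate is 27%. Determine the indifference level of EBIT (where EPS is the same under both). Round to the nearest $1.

At indifference, (EBIT − 40,000)(1 − t)/290,000 = (EBIT − 803,000)(1 − t)/170,000.
The (1 − t) factor cancels: (EBIT − 40,000) × 170,000 = (EBIT − 803,000) × 290,000.
EBIT × (290,000 − 170,000) = 803,000 × 290,000 − 40,000 × 170,000 = 226,070,000,000, so EBIT = 226,070,000,000 ÷ 120,000 = 1,883,916.67.

$1,883,917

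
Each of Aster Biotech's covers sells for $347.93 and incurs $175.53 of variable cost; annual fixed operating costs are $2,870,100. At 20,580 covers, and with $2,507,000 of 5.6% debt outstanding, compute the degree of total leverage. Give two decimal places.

6.60

At 20,580 units, contribution = 20,580 × $172.40 = $3,547,992.00.
Operating income = contribution − fixed costs = $3,547,992.00 − $2,870,100 = $677,892.00. Interest = $140,392.00, so EBIT − I = $537,500.00.
DCL = contribution ÷ (EBIT − I) = $3,547,992.00 ÷ $537,500.00 = 6.6009.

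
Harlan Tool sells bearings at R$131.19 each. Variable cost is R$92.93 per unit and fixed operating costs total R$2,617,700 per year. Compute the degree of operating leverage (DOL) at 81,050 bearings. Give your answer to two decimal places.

Contribution at this volume is 81,050 × R$38.26 = R$3,100,973.00.
EBIT = R$3,100,973.00 − R$2,617,700 = R$483,273.00.
Degree of operating leverage = R$3,100,973.00 / R$483,273.00 = 6.4166.

6.42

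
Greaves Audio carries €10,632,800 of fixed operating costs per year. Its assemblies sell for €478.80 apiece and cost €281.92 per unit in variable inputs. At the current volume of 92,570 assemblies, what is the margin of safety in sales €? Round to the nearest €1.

Contribution margin per unit = €478.80 − €281.92 = €196.88. Break-even units = €10,632,800 ÷ €196.88 = 54,006.50; break-even revenue = 54,006.50 × €478.80 = €25,858,312.88.
Current sales = 92,570 × €478.80 = €44,322,516.00.
Margin of safety = €44,322,516.00 − €25,858,312.88 = €18,464,203.

€18,464,203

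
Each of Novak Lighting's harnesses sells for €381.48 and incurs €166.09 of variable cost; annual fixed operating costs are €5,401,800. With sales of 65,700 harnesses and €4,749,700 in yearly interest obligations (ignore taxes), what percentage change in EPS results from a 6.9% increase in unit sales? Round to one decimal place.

+24.4%

Total contribution margin = 65,700 × €215.39 = €14,151,123.00.
Operating income = contribution − fixed costs = €14,151,123.00 − €5,401,800 = €8,749,323.00.
Interest = €4,749,700.00, so EBIT − I = €3,999,623.00.
Degree of combined leverage = contribution ÷ (EBIT − I) = €14,151,123.00 ÷ €3,999,623.00 = 3.5381.
%ΔEPS = DCL × %ΔSales = 3.5381 × +6.9% = +24.4%.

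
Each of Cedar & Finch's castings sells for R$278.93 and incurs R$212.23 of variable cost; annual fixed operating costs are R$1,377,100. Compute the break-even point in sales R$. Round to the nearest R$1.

Contribution margin per unit = R$278.93 − R$212.23 = R$66.70, a CM ratio of R$66.70 ÷ R$278.93 = 0.2391.
Break-even sales = FC ÷ CM ratio = R$1,377,100 × R$278.93 / R$66.70 = R$5,758,838.

R$5,758,838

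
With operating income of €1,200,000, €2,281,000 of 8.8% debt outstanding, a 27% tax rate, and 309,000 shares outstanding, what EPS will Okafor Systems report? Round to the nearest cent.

Interest = €200,728.00, so EBT = €1,200,000 − €200,728.00 = €999,272.00.
After tax at 27%: net income = €999,272.00 × 0.73 = €729,468.56.
Per share: €729,468.56 / 309,000 shares = €2.36.

€2.36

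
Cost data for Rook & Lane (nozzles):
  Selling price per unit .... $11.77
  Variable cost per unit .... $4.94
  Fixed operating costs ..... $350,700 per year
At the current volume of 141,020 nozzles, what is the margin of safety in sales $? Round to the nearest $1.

Unit CM = price − variable cost = $11.77 − $4.94 = $6.83. Break-even units = $350,700 ÷ $6.83 = 51,347.00; break-even revenue = 51,347.00 × $11.77 = $604,354.17.
Actual sales revenue = 141,020 × $11.77 = $1,659,805.40.
Margin of safety = $1,659,805.40 − $604,354.17 = $1,055,451.

$1,055,451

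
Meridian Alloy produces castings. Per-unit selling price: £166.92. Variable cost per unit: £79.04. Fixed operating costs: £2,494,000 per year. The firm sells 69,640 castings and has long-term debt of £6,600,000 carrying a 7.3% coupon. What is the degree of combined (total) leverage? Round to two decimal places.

1.95

At 69,640 units, contribution = 69,640 × £87.88 = £6,119,963.20.
Subtracting fixed costs: EBIT = £6,119,963.20 − £2,494,000 = £3,625,963.20. Interest = £481,800.00, so EBIT − I = £3,144,163.20.
DCL = contribution ÷ (EBIT − I) = £6,119,963.20 ÷ £3,144,163.20 = 1.9465.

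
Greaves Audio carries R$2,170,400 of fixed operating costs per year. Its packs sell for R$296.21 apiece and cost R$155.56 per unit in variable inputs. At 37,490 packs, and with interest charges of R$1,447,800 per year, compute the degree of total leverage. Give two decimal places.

At 37,490 units, contribution = 37,490 × R$140.65 = R$5,272,968.50.
Operating income = contribution − fixed costs = R$5,272,968.50 − R$2,170,400 = R$3,102,568.50. Interest = R$1,447,800.00.
DOL = R$5,272,968.50 ÷ R$3,102,568.50 = 1.6995; DFL = R$3,102,568.50 ÷ R$1,654,768.50 = 1.8749.
Combined leverage = 1.6995 × 1.8749 = 3.1864.

3.19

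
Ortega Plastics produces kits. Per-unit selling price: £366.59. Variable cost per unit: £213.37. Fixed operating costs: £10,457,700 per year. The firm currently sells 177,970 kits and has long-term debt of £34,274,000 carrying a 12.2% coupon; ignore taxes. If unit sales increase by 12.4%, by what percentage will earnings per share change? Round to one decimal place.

+26.8%

Contribution at this volume is 177,970 × £153.22 = £27,268,563.40.
EBIT = £27,268,563.40 − £10,457,700 = £16,810,863.40.
After interest of £4,181,428.00, pre-tax earnings = £12,629,435.40.
Degree of combined leverage = contribution ÷ (EBIT − I) = £27,268,563.40 ÷ £12,629,435.40 = 2.1591.
EPS therefore changes by 2.1591 × (+12.4%) = +26.8%.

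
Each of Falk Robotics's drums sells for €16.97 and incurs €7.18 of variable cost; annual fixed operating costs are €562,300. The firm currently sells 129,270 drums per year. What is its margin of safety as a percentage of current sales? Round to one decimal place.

55.6%

Contribution margin per unit = €16.97 − €7.18 = €9.79. Break-even units = €562,300 ÷ €9.79 = 57,436.16; break-even revenue = 57,436.16 × €16.97 = €974,691.62.
Actual sales revenue = 129,270 × €16.97 = €2,193,711.90.
Margin of safety = (€2,193,711.90 − €974,691.62) ÷ €2,193,711.90 = 55.6%.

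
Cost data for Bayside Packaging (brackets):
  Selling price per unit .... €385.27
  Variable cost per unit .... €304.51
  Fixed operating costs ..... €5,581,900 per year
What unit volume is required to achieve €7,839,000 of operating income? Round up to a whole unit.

166,183 brackets

Each unit contributes €385.27 − €304.51 = €80.76.
Required volume = (fixed costs + target profit) ÷ CM = (€5,581,900 + €7,839,000) ÷ €80.76 = 166,182.52, so 166,183 brackets.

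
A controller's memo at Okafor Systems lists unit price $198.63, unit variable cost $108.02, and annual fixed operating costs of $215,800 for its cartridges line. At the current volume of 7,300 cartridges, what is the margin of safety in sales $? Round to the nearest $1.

Each unit contributes $198.63 − $108.02 = $90.61. Break-even units = $215,800 ÷ $90.61 = 2,381.64; break-even revenue = 2,381.64 × $198.63 = $473,064.28.
Current sales = 7,300 × $198.63 = $1,449,999.00.
Margin of safety = $1,449,999.00 − $473,064.28 = $976,935.

$976,935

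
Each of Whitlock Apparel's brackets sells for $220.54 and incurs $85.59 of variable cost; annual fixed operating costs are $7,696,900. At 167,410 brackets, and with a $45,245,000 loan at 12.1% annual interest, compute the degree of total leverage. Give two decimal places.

At 167,410 units, contribution = 167,410 × $134.95 = $22,591,979.50.
EBIT = $22,591,979.50 − $7,696,900 = $14,895,079.50. Interest = $5,474,645.00, so EBIT − I = $9,420,434.50.
Degree of total leverage = total CM / (EBIT − interest) = $22,591,979.50 / $9,420,434.50 = 2.3982.

2.40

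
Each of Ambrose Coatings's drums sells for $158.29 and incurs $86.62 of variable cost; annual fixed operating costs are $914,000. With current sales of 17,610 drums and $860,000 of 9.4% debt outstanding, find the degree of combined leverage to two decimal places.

Contribution at this volume is 17,610 × $71.67 = $1,262,108.70.
EBIT = $1,262,108.70 − $914,000 = $348,108.70. Interest = $80,840.00, so EBIT − I = $267,268.70.
Degree of total leverage = total CM / (EBIT − interest) = $1,262,108.70 / $267,268.70 = 4.7222.

4.72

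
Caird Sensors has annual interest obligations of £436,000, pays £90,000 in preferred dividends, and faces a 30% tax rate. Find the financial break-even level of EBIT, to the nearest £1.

£564,571

Grossing the preferred dividend up to pre-tax terms: £90,000 / (1 − 0.30) = £128,571.43.
EPS = 0 when EBIT covers interest plus the pre-tax preferred burden: £436,000 + £128,571.43 = £564,571.43.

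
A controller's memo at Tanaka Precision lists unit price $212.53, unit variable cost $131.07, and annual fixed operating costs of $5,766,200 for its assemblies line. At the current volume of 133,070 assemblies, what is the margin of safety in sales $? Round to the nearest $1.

Contribution margin per unit = $212.53 − $131.07 = $81.46. Break-even units = $5,766,200 ÷ $81.46 = 70,785.66; break-even revenue = 70,785.66 × $212.53 = $15,044,076.68.
Current sales = 133,070 × $212.53 = $28,281,367.10.
Margin of safety = $28,281,367.10 − $15,044,076.68 = $13,237,290.

$13,237,290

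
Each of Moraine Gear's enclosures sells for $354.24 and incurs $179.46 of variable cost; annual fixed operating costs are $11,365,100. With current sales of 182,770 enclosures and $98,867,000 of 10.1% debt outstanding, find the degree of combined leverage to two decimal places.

3.02

At 182,770 units, contribution = 182,770 × $174.78 = $31,944,540.60.
EBIT = $31,944,540.60 − $11,365,100 = $20,579,440.60. Interest = $9,985,567.00.
DOL = $31,944,540.60 ÷ $20,579,440.60 = 1.5523; DFL = $20,579,440.60 ÷ $10,593,873.60 = 1.9426.
Combined leverage = 1.5523 × 1.9426 = 3.0155.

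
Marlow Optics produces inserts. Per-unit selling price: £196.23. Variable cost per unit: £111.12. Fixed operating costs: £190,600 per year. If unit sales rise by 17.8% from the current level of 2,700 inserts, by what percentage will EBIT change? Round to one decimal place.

At 2,700 units, contribution = 2,700 × £85.11 = £229,797.00.
EBIT = £229,797.00 − £190,600 = £39,197.00.
So DOL = total CM / EBIT = £229,797.00 / £39,197.00 = 5.8626.
%ΔEBIT = DOL × %ΔSales = 5.8626 × +17.8% = +104.4%.

+104.4%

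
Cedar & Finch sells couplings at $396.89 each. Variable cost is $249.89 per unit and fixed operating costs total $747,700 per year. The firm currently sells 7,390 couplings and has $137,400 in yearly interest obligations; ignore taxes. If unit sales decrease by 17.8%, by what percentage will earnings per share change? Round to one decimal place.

Contribution at this volume is 7,390 × $147.00 = $1,086,330.00.
Subtracting fixed costs: EBIT = $1,086,330.00 − $747,700 = $338,630.00.
After interest of $137,400.00, pre-tax earnings = $201,230.00.
DCL = total CM / (EBIT − I) = $1,086,330.00 / $201,230.00 = 5.3984.
%ΔEPS = DCL × %ΔSales = 5.3984 × -17.8% = -96.1%.

-96.1%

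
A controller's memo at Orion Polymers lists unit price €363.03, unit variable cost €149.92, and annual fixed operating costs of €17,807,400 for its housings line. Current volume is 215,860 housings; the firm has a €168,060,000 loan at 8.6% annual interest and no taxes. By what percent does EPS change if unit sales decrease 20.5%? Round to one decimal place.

-68.6%

Total contribution margin = 215,860 × €213.11 = €46,001,924.60.
EBIT = €46,001,924.60 − €17,807,400 = €28,194,524.60.
Interest = €14,453,160.00, so EBIT − I = €13,741,364.60.
Degree of combined leverage = contribution ÷ (EBIT − I) = €46,001,924.60 ÷ €13,741,364.60 = 3.3477.
%ΔEPS = DCL × %ΔSales = 3.3477 × -20.5% = -68.6%.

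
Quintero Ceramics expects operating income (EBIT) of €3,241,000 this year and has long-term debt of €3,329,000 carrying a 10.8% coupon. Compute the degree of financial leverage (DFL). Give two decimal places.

1.12

Annual interest charges come to €359,532.00.
Degree of financial leverage = EBIT / (EBIT − interest) = €3,241,000 / €2,881,468.00 = 1.1248.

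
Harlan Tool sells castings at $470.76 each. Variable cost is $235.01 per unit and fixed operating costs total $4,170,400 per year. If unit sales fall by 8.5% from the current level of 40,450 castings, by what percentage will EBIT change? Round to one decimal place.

Total contribution margin = 40,450 × $235.75 = $9,536,087.50.
Subtracting fixed costs: EBIT = $9,536,087.50 − $4,170,400 = $5,365,687.50.
So DOL = total CM / EBIT = $9,536,087.50 / $5,365,687.50 = 1.7772.
%ΔEBIT = DOL × %ΔSales = 1.7772 × -8.5% = -15.1%.

-15.1%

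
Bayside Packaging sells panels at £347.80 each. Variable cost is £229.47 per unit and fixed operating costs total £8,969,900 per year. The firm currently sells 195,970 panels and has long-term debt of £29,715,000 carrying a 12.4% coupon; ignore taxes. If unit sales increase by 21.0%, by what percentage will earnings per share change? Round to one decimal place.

+46.2%

At 195,970 units, contribution = 195,970 × £118.33 = £23,189,130.10.
Operating income = contribution − fixed costs = £23,189,130.10 − £8,969,900 = £14,219,230.10.
After interest of £3,684,660.00, pre-tax earnings = £10,534,570.10.
DCL = total CM / (EBIT − I) = £23,189,130.10 / £10,534,570.10 = 2.2012.
EPS therefore changes by 2.2012 × (+21.0%) = +46.2%.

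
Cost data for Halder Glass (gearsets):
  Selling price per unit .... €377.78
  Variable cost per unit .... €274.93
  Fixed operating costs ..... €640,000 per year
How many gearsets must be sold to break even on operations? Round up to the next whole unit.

Unit CM = price − variable cost = €377.78 − €274.93 = €102.85.
Break-even volume = fixed costs ÷ CM per unit = €640,000 ÷ €102.85 = 6,222.65, so 6,223 gearsets.

6,223 gearsets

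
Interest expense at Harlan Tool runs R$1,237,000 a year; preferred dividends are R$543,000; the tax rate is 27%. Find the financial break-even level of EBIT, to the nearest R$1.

Grossing the preferred dividend up to pre-tax terms: R$543,000 / (1 − 0.27) = R$743,835.62.
EPS = 0 when EBIT covers interest plus the pre-tax preferred burden: R$1,237,000 + R$743,835.62 = R$1,980,835.62.

R$1,980,836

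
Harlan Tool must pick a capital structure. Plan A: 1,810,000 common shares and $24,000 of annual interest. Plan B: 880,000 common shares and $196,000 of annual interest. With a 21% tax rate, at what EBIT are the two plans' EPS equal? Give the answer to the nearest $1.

$358,753

Set EPS_A = EPS_B: (EBIT − $24,000)(1 − 0.21) ÷ 1,810,000 = (EBIT − $196,000)(1 − 0.21) ÷ 880,000.
Cancelling (1 − t) and cross-multiplying: 880,000·(EBIT − 24,000) = 1,810,000·(EBIT − 196,000).
Solving, EBIT = (196,000·1,810,000 − 24,000·880,000) / (1,810,000 − 880,000) = 333,640,000,000 / 930,000 = 358,752.69.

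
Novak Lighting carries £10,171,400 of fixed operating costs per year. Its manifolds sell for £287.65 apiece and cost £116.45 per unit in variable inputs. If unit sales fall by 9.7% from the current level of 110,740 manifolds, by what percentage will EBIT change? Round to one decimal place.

-20.9%

Contribution at this volume is 110,740 × £171.20 = £18,958,688.00.
Subtracting fixed costs: EBIT = £18,958,688.00 − £10,171,400 = £8,787,288.00.
DOL = contribution ÷ EBIT = £18,958,688.00 ÷ £8,787,288.00 = 2.1575.
So EBIT moves 2.1575 × (-9.7%) = -20.9%.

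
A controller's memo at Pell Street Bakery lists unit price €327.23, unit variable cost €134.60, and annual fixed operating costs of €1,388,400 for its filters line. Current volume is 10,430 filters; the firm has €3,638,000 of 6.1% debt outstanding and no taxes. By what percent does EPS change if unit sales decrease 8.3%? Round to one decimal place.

Total contribution margin = 10,430 × €192.63 = €2,009,130.90.
Operating income = contribution − fixed costs = €2,009,130.90 − €1,388,400 = €620,730.90.
Interest = €221,918.00, so EBIT − I = €398,812.90.
Degree of combined leverage = contribution ÷ (EBIT − I) = €2,009,130.90 ÷ €398,812.90 = 5.0378.
EPS therefore changes by 5.0378 × (-8.3%) = -41.8%.

-41.8%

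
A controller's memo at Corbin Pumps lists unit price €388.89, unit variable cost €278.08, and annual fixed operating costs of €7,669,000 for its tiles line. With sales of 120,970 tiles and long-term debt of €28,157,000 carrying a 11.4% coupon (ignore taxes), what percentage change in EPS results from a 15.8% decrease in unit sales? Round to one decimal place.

-83.9%

Total contribution margin = 120,970 × €110.81 = €13,404,685.70.
EBIT = €13,404,685.70 − €7,669,000 = €5,735,685.70.
After interest of €3,209,898.00, pre-tax earnings = €2,525,787.70.
DCL = total CM / (EBIT − I) = €13,404,685.70 / €2,525,787.70 = 5.3071.
%ΔEPS = DCL × %ΔSales = 5.3071 × -15.8% = -83.9%.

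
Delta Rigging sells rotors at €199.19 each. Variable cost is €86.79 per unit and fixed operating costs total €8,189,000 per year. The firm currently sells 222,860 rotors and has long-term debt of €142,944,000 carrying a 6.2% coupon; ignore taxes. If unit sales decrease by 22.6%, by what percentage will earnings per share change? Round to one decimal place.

-70.8%

Total contribution margin = 222,860 × €112.40 = €25,049,464.00.
Subtracting fixed costs: EBIT = €25,049,464.00 − €8,189,000 = €16,860,464.00.
After interest of €8,862,528.00, pre-tax earnings = €7,997,936.00.
DCL = total CM / (EBIT − I) = €25,049,464.00 / €7,997,936.00 = 3.1320.
%ΔEPS = DCL × %ΔSales = 3.1320 × -22.6% = -70.8%.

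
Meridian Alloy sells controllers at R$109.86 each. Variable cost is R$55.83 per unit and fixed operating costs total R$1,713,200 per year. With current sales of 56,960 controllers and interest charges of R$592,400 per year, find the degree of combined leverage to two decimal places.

At 56,960 units, contribution = 56,960 × R$54.03 = R$3,077,548.80.
Operating income = contribution − fixed costs = R$3,077,548.80 − R$1,713,200 = R$1,364,348.80. Interest = R$592,400.00.
DOL = R$3,077,548.80 ÷ R$1,364,348.80 = 2.2557; DFL = R$1,364,348.80 ÷ R$771,948.80 = 1.7674.
DCL = DOL × DFL = 2.2557 × 1.7674 = 3.9867.

3.99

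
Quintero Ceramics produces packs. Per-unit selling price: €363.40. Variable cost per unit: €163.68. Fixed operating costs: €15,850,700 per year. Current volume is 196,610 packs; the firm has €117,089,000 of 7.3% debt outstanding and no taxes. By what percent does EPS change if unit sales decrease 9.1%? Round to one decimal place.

Contribution at this volume is 196,610 × €199.72 = €39,266,949.20.
Operating income = contribution − fixed costs = €39,266,949.20 − €15,850,700 = €23,416,249.20.
Interest = €8,547,497.00, so EBIT − I = €14,868,752.20.
DCL = total CM / (EBIT − I) = €39,266,949.20 / €14,868,752.20 = 2.6409.
%ΔEPS = DCL × %ΔSales = 2.6409 × -9.1% = -24.0%.

-24.0%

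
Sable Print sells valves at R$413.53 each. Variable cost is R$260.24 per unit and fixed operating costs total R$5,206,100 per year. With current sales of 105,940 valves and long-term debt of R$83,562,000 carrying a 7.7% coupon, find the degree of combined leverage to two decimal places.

Contribution at this volume is 105,940 × R$153.29 = R$16,239,542.60.
Subtracting fixed costs: EBIT = R$16,239,542.60 − R$5,206,100 = R$11,033,442.60. Interest = R$6,434,274.00, so EBIT − I = R$4,599,168.60.
Degree of total leverage = total CM / (EBIT − interest) = R$16,239,542.60 / R$4,599,168.60 = 3.5310.

3.53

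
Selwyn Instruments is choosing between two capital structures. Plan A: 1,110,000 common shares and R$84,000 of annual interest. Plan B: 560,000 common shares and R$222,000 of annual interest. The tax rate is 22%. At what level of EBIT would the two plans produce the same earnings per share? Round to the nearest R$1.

R$362,509

Set EPS_A = EPS_B: (EBIT − R$84,000)(1 − 0.22) ÷ 1,110,000 = (EBIT − R$222,000)(1 − 0.22) ÷ 560,000.
The (1 − t) factor cancels: (EBIT − 84,000) × 560,000 = (EBIT − 222,000) × 1,110,000.
Solving, EBIT = (222,000·1,110,000 − 84,000·560,000) / (1,110,000 − 560,000) = 199,380,000,000 / 550,000 = 362,509.09.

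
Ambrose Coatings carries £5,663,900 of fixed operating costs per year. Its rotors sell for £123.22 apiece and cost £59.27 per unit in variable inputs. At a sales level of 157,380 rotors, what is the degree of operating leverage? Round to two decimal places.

2.29

Total contribution margin = 157,380 × £63.95 = £10,064,451.00.
Subtracting fixed costs: EBIT = £10,064,451.00 − £5,663,900 = £4,400,551.00.
Degree of operating leverage = £10,064,451.00 / £4,400,551.00 = 2.2871.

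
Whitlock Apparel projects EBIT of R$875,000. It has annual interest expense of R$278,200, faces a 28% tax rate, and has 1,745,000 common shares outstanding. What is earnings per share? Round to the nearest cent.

R$0.25

Interest = R$278,200.00, so EBT = R$875,000 − R$278,200.00 = R$596,800.00.
After tax at 28%: net income = R$596,800.00 × 0.72 = R$429,696.00.
Per share: R$429,696.00 / 1,745,000 shares = R$0.25.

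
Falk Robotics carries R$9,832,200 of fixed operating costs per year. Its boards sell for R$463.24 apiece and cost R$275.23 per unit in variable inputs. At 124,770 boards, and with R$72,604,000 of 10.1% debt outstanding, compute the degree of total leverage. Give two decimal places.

3.73

At 124,770 units, contribution = 124,770 × R$188.01 = R$23,458,007.70.
Subtracting fixed costs: EBIT = R$23,458,007.70 − R$9,832,200 = R$13,625,807.70. Interest = R$7,333,004.00, so EBIT − I = R$6,292,803.70.
Degree of total leverage = total CM / (EBIT − interest) = R$23,458,007.70 / R$6,292,803.70 = 3.7278.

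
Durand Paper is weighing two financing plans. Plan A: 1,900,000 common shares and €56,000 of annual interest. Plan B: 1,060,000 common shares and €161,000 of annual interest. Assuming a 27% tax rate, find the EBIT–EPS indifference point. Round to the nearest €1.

At indifference, (EBIT − 56,000)(1 − t)/1,900,000 = (EBIT − 161,000)(1 − t)/1,060,000.
The (1 − t) factor cancels: (EBIT − 56,000) × 1,060,000 = (EBIT − 161,000) × 1,900,000.
EBIT × (1,900,000 − 1,060,000) = 161,000 × 1,900,000 − 56,000 × 1,060,000 = 246,540,000,000, so EBIT = 246,540,000,000 ÷ 840,000 = 293,500.00.

€293,500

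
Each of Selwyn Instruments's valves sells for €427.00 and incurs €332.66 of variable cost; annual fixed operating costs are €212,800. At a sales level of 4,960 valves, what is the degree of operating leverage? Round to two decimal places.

Contribution at this volume is 4,960 × €94.34 = €467,926.40.
Subtracting fixed costs: EBIT = €467,926.40 − €212,800 = €255,126.40.
Degree of operating leverage = €467,926.40 / €255,126.40 = 1.8341.

1.83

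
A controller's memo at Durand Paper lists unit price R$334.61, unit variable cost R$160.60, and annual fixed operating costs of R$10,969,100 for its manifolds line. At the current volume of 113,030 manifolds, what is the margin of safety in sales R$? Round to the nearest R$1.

Contribution margin per unit = R$334.61 − R$160.60 = R$174.01. Break-even units = R$10,969,100 ÷ R$174.01 = 63,037.18; break-even revenue = 63,037.18 × R$334.61 = R$21,092,871.39.
Current sales = 113,030 × R$334.61 = R$37,820,968.30.
Margin of safety = R$37,820,968.30 − R$21,092,871.39 = R$16,728,097.

R$16,728,097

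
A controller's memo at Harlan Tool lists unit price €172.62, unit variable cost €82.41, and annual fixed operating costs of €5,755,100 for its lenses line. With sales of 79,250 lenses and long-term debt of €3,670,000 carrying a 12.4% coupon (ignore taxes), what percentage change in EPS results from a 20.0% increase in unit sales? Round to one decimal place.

Total contribution margin = 79,250 × €90.21 = €7,149,142.50.
Operating income = contribution − fixed costs = €7,149,142.50 − €5,755,100 = €1,394,042.50.
After interest of €455,080.00, pre-tax earnings = €938,962.50.
DCL = total CM / (EBIT − I) = €7,149,142.50 / €938,962.50 = 7.6139.
%ΔEPS = DCL × %ΔSales = 7.6139 × +20.0% = +152.3%.

+152.3%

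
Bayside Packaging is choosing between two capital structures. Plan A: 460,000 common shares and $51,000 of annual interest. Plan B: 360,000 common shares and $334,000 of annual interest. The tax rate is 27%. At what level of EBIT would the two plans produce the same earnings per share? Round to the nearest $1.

$1,352,800

Set EPS_A = EPS_B: (EBIT − $51,000)(1 − 0.27) ÷ 460,000 = (EBIT − $334,000)(1 − 0.27) ÷ 360,000.
The (1 − t) factor cancels: (EBIT − 51,000) × 360,000 = (EBIT − 334,000) × 460,000.
EBIT × (460,000 − 360,000) = 334,000 × 460,000 − 51,000 × 360,000 = 135,280,000,000, so EBIT = 135,280,000,000 ÷ 100,000 = 1,352,800.00.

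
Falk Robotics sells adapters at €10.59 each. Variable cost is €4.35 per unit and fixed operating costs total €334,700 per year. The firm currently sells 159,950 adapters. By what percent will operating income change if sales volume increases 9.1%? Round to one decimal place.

Contribution at this volume is 159,950 × €6.24 = €998,088.00.
EBIT = €998,088.00 − €334,700 = €663,388.00.
DOL = contribution ÷ EBIT = €998,088.00 ÷ €663,388.00 = 1.5045.
So EBIT moves 1.5045 × (+9.1%) = +13.7%.

+13.7%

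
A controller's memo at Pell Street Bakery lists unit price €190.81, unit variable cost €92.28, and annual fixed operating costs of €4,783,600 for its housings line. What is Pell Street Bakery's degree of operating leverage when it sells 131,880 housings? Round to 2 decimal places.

1.58

Contribution at this volume is 131,880 × €98.53 = €12,994,136.40.
EBIT = €12,994,136.40 − €4,783,600 = €8,210,536.40.
DOL = contribution ÷ EBIT = €12,994,136.40 ÷ €8,210,536.40 = 1.5826.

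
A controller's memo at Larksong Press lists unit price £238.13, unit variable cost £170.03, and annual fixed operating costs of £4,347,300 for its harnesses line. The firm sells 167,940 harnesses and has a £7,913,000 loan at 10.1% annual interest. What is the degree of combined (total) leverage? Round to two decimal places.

1.82

At 167,940 units, contribution = 167,940 × £68.10 = £11,436,714.00.
Subtracting fixed costs: EBIT = £11,436,714.00 − £4,347,300 = £7,089,414.00. Interest = £799,213.00.
DOL = £11,436,714.00 ÷ £7,089,414.00 = 1.6132; DFL = £7,089,414.00 ÷ £6,290,201.00 = 1.1271.
DCL = DOL × DFL = 1.6132 × 1.1271 = 1.8182.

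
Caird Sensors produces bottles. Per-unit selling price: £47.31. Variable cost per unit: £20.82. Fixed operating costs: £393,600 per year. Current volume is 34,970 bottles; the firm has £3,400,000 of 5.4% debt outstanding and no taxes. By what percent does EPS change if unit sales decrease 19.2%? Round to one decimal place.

Contribution at this volume is 34,970 × £26.49 = £926,355.30.
EBIT = £926,355.30 − £393,600 = £532,755.30.
Interest = £183,600.00, so EBIT − I = £349,155.30.
Degree of combined leverage = contribution ÷ (EBIT − I) = £926,355.30 ÷ £349,155.30 = 2.6531.
%ΔEPS = DCL × %ΔSales = 2.6531 × -19.2% = -50.9%.

-50.9%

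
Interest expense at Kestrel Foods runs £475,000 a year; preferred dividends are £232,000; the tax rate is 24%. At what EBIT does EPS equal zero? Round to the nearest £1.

Preferred dividends are paid after tax, so their pre-tax equivalent is £232,000 ÷ (1 − 0.24) = £305,263.16.
Financial break-even EBIT = interest + D_p ÷ (1 − t) = £475,000 + £305,263.16 = £780,263.16.

£780,263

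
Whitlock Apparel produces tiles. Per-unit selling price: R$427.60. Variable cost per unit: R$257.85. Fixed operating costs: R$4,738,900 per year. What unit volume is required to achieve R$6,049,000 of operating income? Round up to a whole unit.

63,552 tiles

Contribution margin per unit = R$427.60 − R$257.85 = R$169.75.
Required volume = (fixed costs + target profit) ÷ CM = (R$4,738,900 + R$6,049,000) ÷ R$169.75 = 63,551.69, so 63,552 tiles.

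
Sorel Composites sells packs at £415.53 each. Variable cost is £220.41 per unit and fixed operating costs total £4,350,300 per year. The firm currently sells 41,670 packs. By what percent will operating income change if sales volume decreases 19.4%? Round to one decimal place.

-41.7%

Total contribution margin = 41,670 × £195.12 = £8,130,650.40.
EBIT = £8,130,650.40 − £4,350,300 = £3,780,350.40.
Degree of operating leverage = £8,130,650.40 / £3,780,350.40 = 2.1508.
So EBIT moves 2.1508 × (-19.4%) = -41.7%.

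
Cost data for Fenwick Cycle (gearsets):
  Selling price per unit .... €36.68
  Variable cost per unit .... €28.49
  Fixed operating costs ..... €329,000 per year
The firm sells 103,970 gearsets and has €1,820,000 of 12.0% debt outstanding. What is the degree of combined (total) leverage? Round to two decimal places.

2.80

Contribution at this volume is 103,970 × €8.19 = €851,514.30.
Subtracting fixed costs: EBIT = €851,514.30 − €329,000 = €522,514.30. Interest = €218,400.00.
DOL = €851,514.30 ÷ €522,514.30 = 1.6296; DFL = €522,514.30 ÷ €304,114.30 = 1.7182.
DCL = DOL × DFL = 1.6296 × 1.7182 = 2.8000.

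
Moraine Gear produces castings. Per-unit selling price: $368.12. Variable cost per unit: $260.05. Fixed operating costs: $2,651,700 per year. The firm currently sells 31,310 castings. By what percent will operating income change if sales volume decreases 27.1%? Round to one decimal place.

Contribution at this volume is 31,310 × $108.07 = $3,383,671.70.
Subtracting fixed costs: EBIT = $3,383,671.70 − $2,651,700 = $731,971.70.
Degree of operating leverage = $3,383,671.70 / $731,971.70 = 4.6227.
%ΔEBIT = DOL × %ΔSales = 4.6227 × -27.1% = -125.3%.

-125.3%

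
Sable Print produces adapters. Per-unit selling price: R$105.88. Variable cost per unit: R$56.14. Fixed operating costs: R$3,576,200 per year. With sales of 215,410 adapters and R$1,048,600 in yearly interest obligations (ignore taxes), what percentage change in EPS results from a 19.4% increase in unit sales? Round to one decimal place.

At 215,410 units, contribution = 215,410 × R$49.74 = R$10,714,493.40.
Operating income = contribution − fixed costs = R$10,714,493.40 − R$3,576,200 = R$7,138,293.40.
After interest of R$1,048,600.00, pre-tax earnings = R$6,089,693.40.
DCL = total CM / (EBIT − I) = R$10,714,493.40 / R$6,089,693.40 = 1.7594.
%ΔEPS = DCL × %ΔSales = 1.7594 × +19.4% = +34.1%.

+34.1%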